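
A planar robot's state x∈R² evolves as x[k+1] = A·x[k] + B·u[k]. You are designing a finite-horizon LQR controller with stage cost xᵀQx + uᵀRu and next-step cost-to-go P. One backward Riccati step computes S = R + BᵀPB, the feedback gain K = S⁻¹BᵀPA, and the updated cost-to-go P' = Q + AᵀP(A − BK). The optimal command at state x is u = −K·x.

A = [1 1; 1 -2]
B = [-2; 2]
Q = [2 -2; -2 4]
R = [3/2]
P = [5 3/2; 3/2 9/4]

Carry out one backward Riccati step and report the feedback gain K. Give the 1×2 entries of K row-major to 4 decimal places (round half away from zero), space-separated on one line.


-0.2973 -0.5405

BᵀP = [-7.0000 1.5000]
S = R + BᵀPB = [3/2] + [17.0000] = [18.5000]
BᵀPA = [-5.5000 -10.0000]
K = S⁻¹·BᵀPA = [-0.2973 -0.5405]
A−BK = [0.4054 -0.0811; 1.5946 -0.9189]
AᵀP(A−BK) = [8.6149 -3.9730; -3.9730 2.5946]
P' = Q + AᵀP(A−BK) = [10.6149 -5.9730; -5.9730 6.5946]
tr(P') = 17.2095


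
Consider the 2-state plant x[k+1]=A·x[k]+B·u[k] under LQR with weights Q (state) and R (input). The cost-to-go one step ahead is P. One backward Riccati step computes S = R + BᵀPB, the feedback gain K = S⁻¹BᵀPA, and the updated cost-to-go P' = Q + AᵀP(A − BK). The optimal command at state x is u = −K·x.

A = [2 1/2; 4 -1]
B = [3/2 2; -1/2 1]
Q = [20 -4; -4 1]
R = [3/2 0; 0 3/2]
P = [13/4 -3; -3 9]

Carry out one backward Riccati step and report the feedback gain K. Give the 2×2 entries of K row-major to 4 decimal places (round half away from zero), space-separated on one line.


BᵀP = [6.3750 -9.0000; 3.5000 3.0000]
S = R + BᵀPB = [3/2 0; 0 3/2] + [14.0625 3.7500; 3.7500 10.0000] = [15.5625 3.7500; 3.7500 11.5000]
BᵀPA = [-23.2500 12.1875; 19.0000 -1.2500]
K = S⁻¹·BᵀPA = [-2.0534 0.8783; 2.3218 -0.3951]
A−BK = [0.4366 -0.0273; 0.6515 -0.1657]
AᵀP(A−BK) = [17.1438 -4.8215; -4.8215 1.6138]
P' = Q + AᵀP(A−BK) = [37.1438 -8.8215; -8.8215 2.6138]
tr(P') = 39.7577

-2.0534 0.8783 2.3218 -0.3951


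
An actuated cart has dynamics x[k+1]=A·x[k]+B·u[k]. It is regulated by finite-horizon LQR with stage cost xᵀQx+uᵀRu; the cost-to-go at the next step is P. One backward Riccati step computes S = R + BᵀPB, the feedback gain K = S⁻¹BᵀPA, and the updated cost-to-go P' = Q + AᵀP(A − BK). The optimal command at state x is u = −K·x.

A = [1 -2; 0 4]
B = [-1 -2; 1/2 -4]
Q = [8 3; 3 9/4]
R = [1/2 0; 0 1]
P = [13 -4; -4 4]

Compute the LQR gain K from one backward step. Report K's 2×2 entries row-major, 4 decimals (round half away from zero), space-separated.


-0.7782 3.1064 -0.1006 -0.5781

BᵀP = [-15.0000 6.0000; -10.0000 -8.0000]
S = R + BᵀPB = [1/2 0; 0 1] + [18.0000 6.0000; 6.0000 52.0000] = [18.5000 6.0000; 6.0000 53.0000]
BᵀPA = [-15.0000 54.0000; -10.0000 -12.0000]
K = S⁻¹·BᵀPA = [-0.7782 3.1064; -0.1006 -0.5781]
A−BK = [0.0206 -0.0498; -0.0132 0.1345]
AᵀP(A−BK) = [0.3213 -1.1848; -1.1848 5.3171]
P' = Q + AᵀP(A−BK) = [8.3213 1.8152; 1.8152 7.5671]
tr(P') = 15.8884


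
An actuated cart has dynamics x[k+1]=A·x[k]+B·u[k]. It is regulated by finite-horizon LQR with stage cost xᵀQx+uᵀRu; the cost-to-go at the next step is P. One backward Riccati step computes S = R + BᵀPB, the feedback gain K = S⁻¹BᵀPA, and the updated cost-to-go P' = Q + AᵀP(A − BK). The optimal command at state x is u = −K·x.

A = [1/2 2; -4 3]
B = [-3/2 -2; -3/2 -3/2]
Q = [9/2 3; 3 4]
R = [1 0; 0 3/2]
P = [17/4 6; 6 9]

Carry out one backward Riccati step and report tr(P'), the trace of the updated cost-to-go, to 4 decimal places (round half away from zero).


13.4027

BᵀP = [-15.3750 -22.5000; -17.5000 -25.5000]
S = R + BᵀPB = [1 0; 0 3/2] + [56.8125 64.5000; 64.5000 73.2500] = [57.8125 64.5000; 64.5000 74.7500]
BᵀPA = [82.3125 -98.2500; 93.2500 -111.5000]
K = S⁻¹·BᵀPA = [0.8574 -0.9454; 0.5077 -0.6758]
A−BK = [2.8014 -0.7698; -1.9524 0.5681]
AᵀP(A−BK) = [3.1484 -1.9063; -1.9063 1.7542]
P' = Q + AᵀP(A−BK) = [7.6484 1.0937; 1.0937 5.7542]
tr(P') = 13.4027


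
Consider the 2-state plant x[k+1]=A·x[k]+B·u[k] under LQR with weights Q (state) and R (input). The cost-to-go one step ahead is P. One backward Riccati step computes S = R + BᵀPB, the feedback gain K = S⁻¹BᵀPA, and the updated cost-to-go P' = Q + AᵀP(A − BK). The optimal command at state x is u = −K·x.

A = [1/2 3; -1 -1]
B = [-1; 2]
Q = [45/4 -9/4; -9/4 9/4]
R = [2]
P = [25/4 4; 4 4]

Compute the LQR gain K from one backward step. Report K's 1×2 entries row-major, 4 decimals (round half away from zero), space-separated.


-0.3788 0.1515

BᵀP = [1.7500 4.0000]
S = R + BᵀPB = [2] + [6.2500] = [8.2500]
BᵀPA = [-3.1250 1.2500]
K = S⁻¹·BᵀPA = [-0.3788 0.1515]
A−BK = [0.1212 3.1515; -0.2424 -1.3030]
AᵀP(A−BK) = [0.3788 -0.1515; -0.1515 36.0606]
P' = Q + AᵀP(A−BK) = [11.6288 -2.4015; -2.4015 38.3106]
tr(P') = 49.9394


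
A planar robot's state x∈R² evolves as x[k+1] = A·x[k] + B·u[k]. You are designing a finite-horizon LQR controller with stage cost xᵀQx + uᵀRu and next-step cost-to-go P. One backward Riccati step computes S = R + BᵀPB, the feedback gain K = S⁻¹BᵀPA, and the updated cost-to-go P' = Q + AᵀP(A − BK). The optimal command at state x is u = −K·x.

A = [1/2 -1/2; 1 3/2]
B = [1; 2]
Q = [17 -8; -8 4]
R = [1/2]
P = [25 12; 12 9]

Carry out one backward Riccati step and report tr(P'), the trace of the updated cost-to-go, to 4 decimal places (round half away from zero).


25.7865

BᵀP = [49.0000 30.0000]
S = R + BᵀPB = [1/2] + [109.0000] = [109.5000]
BᵀPA = [54.5000 20.5000]
K = S⁻¹·BᵀPA = [0.4977 0.1872]
A−BK = [0.0023 -0.6872; 0.0046 1.1256]
AᵀP(A−BK) = [0.1244 0.0468; 0.0468 4.6621]
P' = Q + AᵀP(A−BK) = [17.1244 -7.9532; -7.9532 8.6621]
tr(P') = 25.7865


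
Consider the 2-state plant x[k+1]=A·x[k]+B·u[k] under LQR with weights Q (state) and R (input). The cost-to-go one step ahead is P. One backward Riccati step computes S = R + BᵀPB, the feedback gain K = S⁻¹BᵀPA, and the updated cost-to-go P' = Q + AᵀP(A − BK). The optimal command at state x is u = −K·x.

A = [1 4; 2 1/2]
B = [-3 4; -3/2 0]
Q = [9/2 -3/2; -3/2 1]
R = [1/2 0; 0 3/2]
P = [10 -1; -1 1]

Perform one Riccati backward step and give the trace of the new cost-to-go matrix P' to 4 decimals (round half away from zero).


BᵀP = [-28.5000 1.5000; 40.0000 -4.0000]
S = R + BᵀPB = [1/2 0; 0 3/2] + [83.2500 -114.0000; -114.0000 160.0000] = [83.7500 -114.0000; -114.0000 161.5000]
BᵀPA = [-25.5000 -113.2500; 32.0000 158.0000]
K = S⁻¹·BᵀPA = [-0.8879 -0.5247; -0.4286 0.6080]
A−BK = [0.0507 -0.0059; 0.6682 -0.2870]
AᵀP(A−BK) = [1.0741 -0.3342; -0.3342 0.7714]
P' = Q + AᵀP(A−BK) = [5.5741 -1.8342; -1.8342 1.7714]
tr(P') = 7.3455

7.3455


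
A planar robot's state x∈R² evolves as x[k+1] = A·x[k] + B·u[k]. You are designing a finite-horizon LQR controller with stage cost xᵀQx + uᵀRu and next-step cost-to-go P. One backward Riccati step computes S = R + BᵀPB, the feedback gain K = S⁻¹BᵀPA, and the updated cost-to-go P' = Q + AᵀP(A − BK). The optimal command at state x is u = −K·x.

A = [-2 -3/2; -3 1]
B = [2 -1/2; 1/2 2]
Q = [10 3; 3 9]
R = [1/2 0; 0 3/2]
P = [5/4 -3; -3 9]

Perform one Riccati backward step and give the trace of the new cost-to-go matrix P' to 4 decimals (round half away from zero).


22.1677

BᵀP = [1.0000 -1.5000; -6.6250 19.5000]
S = R + BᵀPB = [1/2 0; 0 3/2] + [1.2500 -3.5000; -3.5000 42.3125] = [1.7500 -3.5000; -3.5000 43.8125]
BᵀPA = [2.5000 -3.0000; -45.2500 29.4375]
K = S⁻¹·BᵀPA = [-0.7582 -0.4409; -1.0934 0.6367]
A−BK = [-1.0303 -0.2998; -0.4341 -0.0529]
AᵀP(A−BK) = [2.4201 -0.8382; -0.8382 0.7476]
P' = Q + AᵀP(A−BK) = [12.4201 2.1618; 2.1618 9.7476]
tr(P') = 22.1677


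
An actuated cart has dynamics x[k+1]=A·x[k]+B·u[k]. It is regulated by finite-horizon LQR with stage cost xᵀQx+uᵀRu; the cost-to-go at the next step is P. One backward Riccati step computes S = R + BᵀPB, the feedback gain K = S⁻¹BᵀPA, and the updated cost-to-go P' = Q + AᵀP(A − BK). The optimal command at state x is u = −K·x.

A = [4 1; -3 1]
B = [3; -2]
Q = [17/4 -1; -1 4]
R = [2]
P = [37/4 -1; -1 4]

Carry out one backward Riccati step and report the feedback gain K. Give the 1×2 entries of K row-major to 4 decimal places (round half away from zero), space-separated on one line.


BᵀP = [29.7500 -11.0000]
S = R + BᵀPB = [2] + [111.2500] = [113.2500]
BᵀPA = [152.0000 18.7500]
K = S⁻¹·BᵀPA = [1.3422 0.1656]
A−BK = [-0.0265 0.5033; -0.3157 1.3311]
AᵀP(A−BK) = [3.9912 -1.1656; -1.1656 8.1457]
P' = Q + AᵀP(A−BK) = [8.2412 -2.1656; -2.1656 12.1457]
tr(P') = 20.3869

1.3422 0.1656


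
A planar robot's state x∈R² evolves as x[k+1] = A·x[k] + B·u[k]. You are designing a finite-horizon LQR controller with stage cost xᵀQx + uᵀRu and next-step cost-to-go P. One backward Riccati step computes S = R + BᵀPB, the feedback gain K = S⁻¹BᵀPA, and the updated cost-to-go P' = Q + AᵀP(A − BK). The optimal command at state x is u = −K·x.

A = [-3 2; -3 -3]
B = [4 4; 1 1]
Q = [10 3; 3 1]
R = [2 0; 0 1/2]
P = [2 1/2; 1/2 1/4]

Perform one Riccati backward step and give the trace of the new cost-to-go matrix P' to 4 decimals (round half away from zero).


13.2551

BᵀP = [8.5000 2.2500; 8.5000 2.2500]
S = R + BᵀPB = [2 0; 0 1/2] + [36.2500 36.2500; 36.2500 36.2500] = [38.2500 36.2500; 36.2500 36.7500]
BᵀPA = [-32.2500 10.2500; -32.2500 10.2500]
K = S⁻¹·BᵀPA = [-0.1760 0.0559; -0.7040 0.2237]
A−BK = [0.5198 0.8813; -2.1201 -3.2797]
AᵀP(A−BK) = [0.8718 0.7694; 0.7694 1.3834]
P' = Q + AᵀP(A−BK) = [10.8718 3.7694; 3.7694 2.3834]
tr(P') = 13.2551


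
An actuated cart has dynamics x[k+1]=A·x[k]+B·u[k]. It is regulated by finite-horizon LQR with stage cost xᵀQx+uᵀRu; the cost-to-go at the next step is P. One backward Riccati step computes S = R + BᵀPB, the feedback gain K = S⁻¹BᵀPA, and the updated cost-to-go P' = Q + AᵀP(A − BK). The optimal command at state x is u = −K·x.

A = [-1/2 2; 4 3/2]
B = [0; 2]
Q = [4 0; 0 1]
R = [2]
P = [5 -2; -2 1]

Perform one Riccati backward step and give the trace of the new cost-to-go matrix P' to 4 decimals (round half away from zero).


BᵀP = [-4.0000 2.0000]
S = R + BᵀPB = [2] + [4.0000] = [6.0000]
BᵀPA = [10.0000 -5.0000]
K = S⁻¹·BᵀPA = [1.6667 -0.8333]
A−BK = [-0.5000 2.0000; 0.6667 3.1667]
AᵀP(A−BK) = [8.5833 -5.1667; -5.1667 6.0833]
P' = Q + AᵀP(A−BK) = [12.5833 -5.1667; -5.1667 7.0833]
tr(P') = 19.6667

19.6667


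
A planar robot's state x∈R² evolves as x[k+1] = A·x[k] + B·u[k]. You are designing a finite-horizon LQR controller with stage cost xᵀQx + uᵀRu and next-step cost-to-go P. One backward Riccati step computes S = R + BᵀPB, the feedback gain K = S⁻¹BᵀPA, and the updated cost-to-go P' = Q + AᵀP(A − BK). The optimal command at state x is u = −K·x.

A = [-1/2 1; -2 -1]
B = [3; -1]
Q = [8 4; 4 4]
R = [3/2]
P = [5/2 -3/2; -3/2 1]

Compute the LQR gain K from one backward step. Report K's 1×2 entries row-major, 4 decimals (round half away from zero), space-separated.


0.1912 0.4265

BᵀP = [9.0000 -5.5000]
S = R + BᵀPB = [3/2] + [32.5000] = [34.0000]
BᵀPA = [6.5000 14.5000]
K = S⁻¹·BᵀPA = [0.1912 0.4265]
A−BK = [-1.0735 -0.2794; -1.8088 -0.5735]
AᵀP(A−BK) = [0.3824 0.2279; 0.2279 0.3162]
P' = Q + AᵀP(A−BK) = [8.3824 4.2279; 4.2279 4.3162]
tr(P') = 12.6985


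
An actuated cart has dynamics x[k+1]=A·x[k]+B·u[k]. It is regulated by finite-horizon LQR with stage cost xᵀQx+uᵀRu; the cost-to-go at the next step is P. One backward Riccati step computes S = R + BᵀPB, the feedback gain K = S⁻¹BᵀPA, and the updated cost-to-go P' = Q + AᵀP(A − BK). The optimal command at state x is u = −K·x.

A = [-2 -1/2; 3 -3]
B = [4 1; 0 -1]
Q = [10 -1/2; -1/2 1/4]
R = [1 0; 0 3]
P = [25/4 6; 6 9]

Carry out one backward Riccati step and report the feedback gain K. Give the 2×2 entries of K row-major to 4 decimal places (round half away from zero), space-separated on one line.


BᵀP = [25.0000 24.0000; 0.2500 -3.0000]
S = R + BᵀPB = [1 0; 0 3] + [100.0000 1.0000; 1.0000 3.2500] = [101.0000 1.0000; 1.0000 6.2500]
BᵀPA = [22.0000 -84.5000; -9.5000 8.8750]
K = S⁻¹·BᵀPA = [0.2332 -0.8520; -1.5573 1.5563]
A−BK = [-1.3756 1.3518; 1.4427 -1.4437]
AᵀP(A−BK) = [14.0742 -14.2200; -14.2200 14.7525]
P' = Q + AᵀP(A−BK) = [24.0742 -14.7200; -14.7200 15.0025]
tr(P') = 39.0767

0.2332 -0.8520 -1.5573 1.5563


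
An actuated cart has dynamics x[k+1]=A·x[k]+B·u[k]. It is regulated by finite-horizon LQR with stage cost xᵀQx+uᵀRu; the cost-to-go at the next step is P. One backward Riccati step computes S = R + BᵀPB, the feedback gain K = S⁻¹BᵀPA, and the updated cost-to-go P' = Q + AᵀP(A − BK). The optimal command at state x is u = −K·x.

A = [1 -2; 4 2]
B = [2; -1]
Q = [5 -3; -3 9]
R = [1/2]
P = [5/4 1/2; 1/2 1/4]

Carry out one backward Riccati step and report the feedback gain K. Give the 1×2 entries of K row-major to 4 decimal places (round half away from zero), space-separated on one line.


BᵀP = [2.0000 0.7500]
S = R + BᵀPB = [1/2] + [3.2500] = [3.7500]
BᵀPA = [5.0000 -2.5000]
K = S⁻¹·BᵀPA = [1.3333 -0.6667]
A−BK = [-1.6667 -0.6667; 5.3333 1.3333]
AᵀP(A−BK) = [2.5833 -0.1667; -0.1667 0.3333]
P' = Q + AᵀP(A−BK) = [7.5833 -3.1667; -3.1667 9.3333]
tr(P') = 16.9167

1.3333 -0.6667


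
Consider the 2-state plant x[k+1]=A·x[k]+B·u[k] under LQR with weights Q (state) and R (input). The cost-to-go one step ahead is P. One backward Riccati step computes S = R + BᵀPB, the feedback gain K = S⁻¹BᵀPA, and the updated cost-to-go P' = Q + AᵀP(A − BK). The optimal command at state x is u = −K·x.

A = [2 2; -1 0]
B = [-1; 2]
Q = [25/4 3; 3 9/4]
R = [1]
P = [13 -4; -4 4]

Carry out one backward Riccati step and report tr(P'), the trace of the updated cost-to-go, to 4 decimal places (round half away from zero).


BᵀP = [-21.0000 12.0000]
S = R + BᵀPB = [1] + [45.0000] = [46.0000]
BᵀPA = [-54.0000 -42.0000]
K = S⁻¹·BᵀPA = [-1.1739 -0.9130]
A−BK = [0.8261 1.0870; 1.3478 1.8261]
AᵀP(A−BK) = [8.6087 10.6957; 10.6957 13.6522]
P' = Q + AᵀP(A−BK) = [14.8587 13.6957; 13.6957 15.9022]
tr(P') = 30.7609

30.7609


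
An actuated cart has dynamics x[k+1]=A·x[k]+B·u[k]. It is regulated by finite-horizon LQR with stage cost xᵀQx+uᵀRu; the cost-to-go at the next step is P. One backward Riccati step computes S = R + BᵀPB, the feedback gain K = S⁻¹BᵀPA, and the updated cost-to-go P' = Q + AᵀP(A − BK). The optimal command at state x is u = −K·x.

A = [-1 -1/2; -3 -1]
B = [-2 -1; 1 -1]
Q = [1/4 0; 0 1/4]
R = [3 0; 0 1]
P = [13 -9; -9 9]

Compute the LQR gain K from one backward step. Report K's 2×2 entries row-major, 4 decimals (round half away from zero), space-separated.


BᵀP = [-35.0000 27.0000; -4.0000 0.0000]
S = R + BᵀPB = [3 0; 0 1] + [97.0000 8.0000; 8.0000 4.0000] = [100.0000 8.0000; 8.0000 5.0000]
BᵀPA = [-46.0000 -9.5000; 4.0000 2.0000]
K = S⁻¹·BᵀPA = [-0.6009 -0.1456; 1.7615 0.6330]
A−BK = [-0.4404 -0.1583; -0.6376 -0.2213]
AᵀP(A−BK) = [5.3119 1.7683; 1.7683 0.6003]
P' = Q + AᵀP(A−BK) = [5.5619 1.7683; 1.7683 0.8503]
tr(P') = 6.4123

-0.6009 -0.1456 1.7615 0.6330


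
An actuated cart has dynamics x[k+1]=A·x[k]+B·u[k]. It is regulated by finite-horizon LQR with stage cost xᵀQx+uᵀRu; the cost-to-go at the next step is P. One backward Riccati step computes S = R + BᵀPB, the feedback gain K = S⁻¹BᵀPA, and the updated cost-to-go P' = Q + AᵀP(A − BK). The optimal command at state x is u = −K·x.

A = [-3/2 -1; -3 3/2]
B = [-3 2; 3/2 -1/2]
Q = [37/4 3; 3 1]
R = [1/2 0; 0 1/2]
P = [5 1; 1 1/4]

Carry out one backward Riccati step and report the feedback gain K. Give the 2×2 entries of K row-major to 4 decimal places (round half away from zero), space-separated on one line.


0.4100 0.2033 -0.5033 -0.0789

BᵀP = [-13.5000 -2.6250; 9.5000 1.8750]
S = R + BᵀPB = [1/2 0; 0 1/2] + [36.5625 -25.6875; -25.6875 18.0625] = [37.0625 -25.6875; -25.6875 18.5625]
BᵀPA = [28.1250 9.5625; -19.8750 -6.6875]
K = S⁻¹·BᵀPA = [0.4100 0.2033; -0.5033 -0.0789]
A−BK = [0.7367 -0.2322; -3.8667 1.1556]
AᵀP(A−BK) = [0.9650 -0.1617; -0.1617 0.0906]
P' = Q + AᵀP(A−BK) = [10.2150 2.8383; 2.8383 1.0906]
tr(P') = 11.3056


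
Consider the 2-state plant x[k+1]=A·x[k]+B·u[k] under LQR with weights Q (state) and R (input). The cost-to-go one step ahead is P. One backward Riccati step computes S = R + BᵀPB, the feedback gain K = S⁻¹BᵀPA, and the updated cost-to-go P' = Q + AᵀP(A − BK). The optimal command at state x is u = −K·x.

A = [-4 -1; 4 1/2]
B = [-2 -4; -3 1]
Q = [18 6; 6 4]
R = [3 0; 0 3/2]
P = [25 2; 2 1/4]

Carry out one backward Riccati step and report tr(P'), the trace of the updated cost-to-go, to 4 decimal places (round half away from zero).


24.2469

BᵀP = [-56.0000 -4.7500; -98.0000 -7.7500]
S = R + BᵀPB = [3 0; 0 3/2] + [126.2500 219.2500; 219.2500 384.2500] = [129.2500 219.2500; 219.2500 385.7500]
BᵀPA = [205.0000 53.6250; 361.0000 94.1250]
K = S⁻¹·BᵀPA = [-0.0394 0.0274; 0.9583 0.2284]
A−BK = [-0.2459 -0.0315; 2.9234 0.3537]
AᵀP(A−BK) = [2.1548 0.4191; 0.4191 0.0920]
P' = Q + AᵀP(A−BK) = [20.1548 6.4191; 6.4191 4.0920]
tr(P') = 24.2469


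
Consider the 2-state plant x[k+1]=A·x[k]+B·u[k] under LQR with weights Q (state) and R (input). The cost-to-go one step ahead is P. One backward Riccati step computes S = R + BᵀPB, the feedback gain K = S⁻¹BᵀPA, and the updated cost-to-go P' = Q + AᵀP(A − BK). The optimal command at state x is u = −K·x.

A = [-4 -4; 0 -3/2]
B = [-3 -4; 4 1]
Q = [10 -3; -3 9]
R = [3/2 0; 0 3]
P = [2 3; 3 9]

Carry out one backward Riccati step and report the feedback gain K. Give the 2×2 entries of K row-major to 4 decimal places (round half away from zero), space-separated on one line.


-0.2965 -0.7488 1.0445 1.3373

BᵀP = [6.0000 27.0000; -5.0000 -3.0000]
S = R + BᵀPB = [3/2 0; 0 3] + [90.0000 3.0000; 3.0000 17.0000] = [91.5000 3.0000; 3.0000 20.0000]
BᵀPA = [-24.0000 -64.5000; 20.0000 24.5000]
K = S⁻¹·BᵀPA = [-0.2965 -0.7488; 1.0445 1.3373]
A−BK = [-0.7117 -0.8970; 0.1417 0.1577]
AᵀP(A−BK) = [3.9934 5.2834; 5.2834 7.1905]
P' = Q + AᵀP(A−BK) = [13.9934 2.2834; 2.2834 16.1905]
tr(P') = 30.1839


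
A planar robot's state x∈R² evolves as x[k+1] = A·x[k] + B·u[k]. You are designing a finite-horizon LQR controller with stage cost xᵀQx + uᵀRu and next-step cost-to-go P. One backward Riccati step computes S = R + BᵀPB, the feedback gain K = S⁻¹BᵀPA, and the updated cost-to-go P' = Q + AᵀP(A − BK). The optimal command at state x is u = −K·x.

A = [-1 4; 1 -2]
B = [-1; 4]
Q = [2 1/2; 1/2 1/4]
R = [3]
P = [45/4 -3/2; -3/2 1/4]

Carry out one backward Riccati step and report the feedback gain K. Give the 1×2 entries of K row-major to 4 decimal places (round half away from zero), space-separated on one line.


0.6529 -2.4463

BᵀP = [-17.2500 2.5000]
S = R + BᵀPB = [3] + [27.2500] = [30.2500]
BᵀPA = [19.7500 -74.0000]
K = S⁻¹·BᵀPA = [0.6529 -2.4463]
A−BK = [-0.3471 1.5537; -1.6116 7.7851]
AᵀP(A−BK) = [1.6054 -6.1860; -6.1860 23.9752]
P' = Q + AᵀP(A−BK) = [3.6054 -5.6860; -5.6860 24.2252]
tr(P') = 27.8306


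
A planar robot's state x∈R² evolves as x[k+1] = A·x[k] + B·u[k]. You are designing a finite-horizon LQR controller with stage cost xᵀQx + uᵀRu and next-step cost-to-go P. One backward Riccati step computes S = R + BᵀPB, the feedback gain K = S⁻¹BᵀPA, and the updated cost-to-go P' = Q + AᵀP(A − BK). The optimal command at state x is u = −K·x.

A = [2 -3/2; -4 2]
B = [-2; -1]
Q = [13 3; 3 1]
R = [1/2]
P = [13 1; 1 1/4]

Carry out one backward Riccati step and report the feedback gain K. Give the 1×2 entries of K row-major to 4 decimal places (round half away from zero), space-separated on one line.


BᵀP = [-27.0000 -2.2500]
S = R + BᵀPB = [1/2] + [56.2500] = [56.7500]
BᵀPA = [-45.0000 36.0000]
K = S⁻¹·BᵀPA = [-0.7930 0.6344]
A−BK = [0.4141 -0.2313; -4.7930 2.6344]
AᵀP(A−BK) = [4.3172 -2.4537; -2.4537 1.4130]
P' = Q + AᵀP(A−BK) = [17.3172 0.5463; 0.5463 2.4130]
tr(P') = 19.7302

-0.7930 0.6344


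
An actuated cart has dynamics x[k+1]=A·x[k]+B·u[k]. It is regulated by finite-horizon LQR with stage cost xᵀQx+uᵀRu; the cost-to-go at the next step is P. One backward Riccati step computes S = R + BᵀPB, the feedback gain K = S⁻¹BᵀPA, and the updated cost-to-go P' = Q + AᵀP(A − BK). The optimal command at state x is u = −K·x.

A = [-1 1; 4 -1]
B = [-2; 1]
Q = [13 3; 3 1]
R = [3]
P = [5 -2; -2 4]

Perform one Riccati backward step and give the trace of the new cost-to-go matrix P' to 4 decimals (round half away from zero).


BᵀP = [-12.0000 8.0000]
S = R + BᵀPB = [3] + [32.0000] = [35.0000]
BᵀPA = [44.0000 -20.0000]
K = S⁻¹·BᵀPA = [1.2571 -0.5714]
A−BK = [1.5143 -0.1429; 2.7429 -0.4286]
AᵀP(A−BK) = [29.6857 -5.8571; -5.8571 1.5714]
P' = Q + AᵀP(A−BK) = [42.6857 -2.8571; -2.8571 2.5714]
tr(P') = 45.2571

45.2571


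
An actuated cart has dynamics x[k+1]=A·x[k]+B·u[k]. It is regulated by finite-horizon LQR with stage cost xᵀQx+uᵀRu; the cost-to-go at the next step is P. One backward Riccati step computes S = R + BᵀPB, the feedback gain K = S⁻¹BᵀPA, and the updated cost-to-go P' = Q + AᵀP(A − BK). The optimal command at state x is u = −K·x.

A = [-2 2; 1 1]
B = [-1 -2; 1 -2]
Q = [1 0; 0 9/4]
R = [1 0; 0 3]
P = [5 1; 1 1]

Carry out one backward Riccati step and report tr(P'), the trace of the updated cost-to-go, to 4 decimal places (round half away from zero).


6.9077

BᵀP = [-4.0000 0.0000; -12.0000 -4.0000]
S = R + BᵀPB = [1 0; 0 3] + [4.0000 8.0000; 8.0000 32.0000] = [5.0000 8.0000; 8.0000 35.0000]
BᵀPA = [8.0000 -8.0000; 20.0000 -28.0000]
K = S⁻¹·BᵀPA = [1.0811 -0.5045; 0.3243 -0.6847]
A−BK = [-0.2703 0.1261; 0.5676 0.1351]
AᵀP(A−BK) = [1.8649 -1.2703; -1.2703 1.7928]
P' = Q + AᵀP(A−BK) = [2.8649 -1.2703; -1.2703 4.0428]
tr(P') = 6.9077


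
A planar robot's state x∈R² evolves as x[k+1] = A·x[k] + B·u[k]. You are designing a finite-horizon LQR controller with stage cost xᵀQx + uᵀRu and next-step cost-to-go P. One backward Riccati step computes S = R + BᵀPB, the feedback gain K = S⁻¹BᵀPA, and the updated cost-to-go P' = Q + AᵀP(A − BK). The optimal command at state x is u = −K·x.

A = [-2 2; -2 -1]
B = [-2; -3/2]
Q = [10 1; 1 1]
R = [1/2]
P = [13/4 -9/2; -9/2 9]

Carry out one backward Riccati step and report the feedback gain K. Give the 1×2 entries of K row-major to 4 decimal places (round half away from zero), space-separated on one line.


1.2593 0.7407

BᵀP = [0.2500 -4.5000]
S = R + BᵀPB = [1/2] + [6.2500] = [6.7500]
BᵀPA = [8.5000 5.0000]
K = S⁻¹·BᵀPA = [1.2593 0.7407]
A−BK = [0.5185 3.4815; -0.1111 0.1111]
AᵀP(A−BK) = [2.2963 7.7037; 7.7037 36.2963]
P' = Q + AᵀP(A−BK) = [12.2963 8.7037; 8.7037 37.2963]
tr(P') = 49.5926


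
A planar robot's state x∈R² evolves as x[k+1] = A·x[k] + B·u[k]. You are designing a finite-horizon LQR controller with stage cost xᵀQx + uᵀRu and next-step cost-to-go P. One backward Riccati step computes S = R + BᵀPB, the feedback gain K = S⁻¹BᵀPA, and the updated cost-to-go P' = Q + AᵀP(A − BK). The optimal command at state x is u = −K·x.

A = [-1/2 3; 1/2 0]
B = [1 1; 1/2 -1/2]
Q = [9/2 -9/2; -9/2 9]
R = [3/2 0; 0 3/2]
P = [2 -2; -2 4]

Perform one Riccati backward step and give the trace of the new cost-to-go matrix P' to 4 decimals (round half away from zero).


18.5410

BᵀP = [1.0000 0.0000; 3.0000 -4.0000]
S = R + BᵀPB = [3/2 0; 0 3/2] + [1.0000 1.0000; 1.0000 5.0000] = [2.5000 1.0000; 1.0000 6.5000]
BᵀPA = [-0.5000 3.0000; -3.5000 9.0000]
K = S⁻¹·BᵀPA = [0.0164 0.6885; -0.5410 1.2787]
A−BK = [0.0246 1.0328; 0.2213 0.2951]
AᵀP(A−BK) = [0.6148 -1.1803; -1.1803 4.4262]
P' = Q + AᵀP(A−BK) = [5.1148 -5.6803; -5.6803 13.4262]
tr(P') = 18.5410


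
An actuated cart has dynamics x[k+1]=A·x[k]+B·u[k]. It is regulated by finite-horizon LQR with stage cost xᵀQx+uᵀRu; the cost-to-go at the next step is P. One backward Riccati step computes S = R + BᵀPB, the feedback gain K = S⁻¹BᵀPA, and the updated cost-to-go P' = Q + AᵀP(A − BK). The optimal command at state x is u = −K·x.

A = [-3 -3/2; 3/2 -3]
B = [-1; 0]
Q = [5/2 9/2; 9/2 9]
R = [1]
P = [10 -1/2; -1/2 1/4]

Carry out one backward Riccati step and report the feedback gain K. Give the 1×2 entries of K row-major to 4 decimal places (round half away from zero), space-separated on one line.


BᵀP = [-10.0000 0.5000]
S = R + BᵀPB = [1] + [10.0000] = [11.0000]
BᵀPA = [30.7500 13.5000]
K = S⁻¹·BᵀPA = [2.7955 1.2273]
A−BK = [-0.2045 -0.2727; 1.5000 -3.0000]
AᵀP(A−BK) = [9.1023 2.7614; 2.7614 3.6818]
P' = Q + AᵀP(A−BK) = [11.6023 7.2614; 7.2614 12.6818]
tr(P') = 24.2841

2.7955 1.2273


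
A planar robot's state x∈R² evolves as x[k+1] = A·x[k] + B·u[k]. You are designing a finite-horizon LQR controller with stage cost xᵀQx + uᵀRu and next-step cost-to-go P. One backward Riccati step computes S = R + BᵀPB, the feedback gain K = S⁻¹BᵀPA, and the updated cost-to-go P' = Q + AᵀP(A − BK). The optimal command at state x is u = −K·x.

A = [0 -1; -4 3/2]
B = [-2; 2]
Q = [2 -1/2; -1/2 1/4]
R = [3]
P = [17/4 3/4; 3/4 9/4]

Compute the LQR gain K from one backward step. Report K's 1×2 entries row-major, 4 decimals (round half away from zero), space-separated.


BᵀP = [-7.0000 3.0000]
S = R + BᵀPB = [3] + [20.0000] = [23.0000]
BᵀPA = [-12.0000 11.5000]
K = S⁻¹·BᵀPA = [-0.5217 0.5000]
A−BK = [-1.0435 0.0000; -2.9565 0.5000]
AᵀP(A−BK) = [29.7391 -4.5000; -4.5000 1.3125]
P' = Q + AᵀP(A−BK) = [31.7391 -5.0000; -5.0000 1.5625]
tr(P') = 33.3016

-0.5217 0.5000


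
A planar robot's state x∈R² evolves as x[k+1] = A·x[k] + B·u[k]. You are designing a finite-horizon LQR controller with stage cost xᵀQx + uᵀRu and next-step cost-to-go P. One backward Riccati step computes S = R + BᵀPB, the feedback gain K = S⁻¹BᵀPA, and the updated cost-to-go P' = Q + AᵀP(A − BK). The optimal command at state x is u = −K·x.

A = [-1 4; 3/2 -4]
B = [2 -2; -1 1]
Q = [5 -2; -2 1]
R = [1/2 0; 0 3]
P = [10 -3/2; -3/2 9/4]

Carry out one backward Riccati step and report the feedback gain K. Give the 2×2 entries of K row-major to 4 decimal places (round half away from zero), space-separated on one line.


-0.5172 1.8841 0.0862 -0.3140

BᵀP = [21.5000 -5.2500; -21.5000 5.2500]
S = R + BᵀPB = [1/2 0; 0 3] + [48.2500 -48.2500; -48.2500 48.2500] = [48.7500 -48.2500; -48.2500 51.2500]
BᵀPA = [-29.3750 107.0000; 29.3750 -107.0000]
K = S⁻¹·BᵀPA = [-0.5172 1.8841; 0.0862 -0.3140]
A−BK = [0.2069 -0.3962; 0.8966 -1.8019]
AᵀP(A−BK) = [1.8362 -3.9310; -3.9310 8.8041]
P' = Q + AᵀP(A−BK) = [6.8362 -5.9310; -5.9310 9.8041]
tr(P') = 16.6403


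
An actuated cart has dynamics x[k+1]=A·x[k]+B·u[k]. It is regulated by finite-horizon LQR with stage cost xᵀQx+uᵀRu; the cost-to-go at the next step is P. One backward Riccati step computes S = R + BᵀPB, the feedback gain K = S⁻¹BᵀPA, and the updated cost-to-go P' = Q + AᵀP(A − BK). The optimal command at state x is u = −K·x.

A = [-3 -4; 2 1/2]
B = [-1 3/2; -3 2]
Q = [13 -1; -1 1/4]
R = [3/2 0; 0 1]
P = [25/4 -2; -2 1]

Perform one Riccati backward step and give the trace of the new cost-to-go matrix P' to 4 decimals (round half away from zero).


BᵀP = [-0.2500 -1.0000; 5.3750 -1.0000]
S = R + BᵀPB = [3/2 0; 0 1] + [3.2500 -2.3750; -2.3750 6.0625] = [4.7500 -2.3750; -2.3750 7.0625]
BᵀPA = [-1.2500 0.5000; -18.1250 -22.0000]
K = S⁻¹·BᵀPA = [-1.8589 -1.7458; -3.1915 -3.7021]
A−BK = [-0.0717 -0.1926; 2.8063 2.6669]
AᵀP(A−BK) = [24.0806 25.7167; 25.7167 27.6761]
P' = Q + AᵀP(A−BK) = [37.0806 24.7167; 24.7167 27.9261]
tr(P') = 65.0067

65.0067


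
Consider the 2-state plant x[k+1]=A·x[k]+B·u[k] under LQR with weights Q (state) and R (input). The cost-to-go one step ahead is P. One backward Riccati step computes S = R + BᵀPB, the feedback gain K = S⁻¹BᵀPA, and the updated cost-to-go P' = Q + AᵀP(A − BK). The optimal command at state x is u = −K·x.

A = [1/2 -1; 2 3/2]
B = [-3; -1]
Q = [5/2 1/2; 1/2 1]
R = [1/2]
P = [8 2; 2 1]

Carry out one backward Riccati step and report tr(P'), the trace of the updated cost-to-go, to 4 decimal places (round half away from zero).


BᵀP = [-26.0000 -7.0000]
S = R + BᵀPB = [1/2] + [85.0000] = [85.5000]
BᵀPA = [-27.0000 15.5000]
K = S⁻¹·BᵀPA = [-0.3158 0.1813]
A−BK = [-0.4474 -0.4561; 1.6842 1.6813]
AᵀP(A−BK) = [1.4737 1.3947; 1.3947 1.4401]
P' = Q + AᵀP(A−BK) = [3.9737 1.8947; 1.8947 2.4401]
tr(P') = 6.4137

6.4137


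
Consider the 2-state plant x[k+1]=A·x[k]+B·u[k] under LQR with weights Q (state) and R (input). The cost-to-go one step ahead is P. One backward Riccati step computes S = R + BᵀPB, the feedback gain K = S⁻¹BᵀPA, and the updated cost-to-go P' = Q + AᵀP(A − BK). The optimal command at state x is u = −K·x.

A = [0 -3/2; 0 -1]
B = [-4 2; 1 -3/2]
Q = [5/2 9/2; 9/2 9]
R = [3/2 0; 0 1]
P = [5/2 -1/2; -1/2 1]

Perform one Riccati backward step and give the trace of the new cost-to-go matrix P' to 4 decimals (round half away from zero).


12.7974

BᵀP = [-10.5000 3.0000; 5.7500 -2.5000]
S = R + BᵀPB = [3/2 0; 0 1] + [45.0000 -25.5000; -25.5000 15.2500] = [46.5000 -25.5000; -25.5000 16.2500]
BᵀPA = [0.0000 12.7500; 0.0000 -6.1250]
K = S⁻¹·BᵀPA = [0.0000 0.4840; 0.0000 0.3826]
A−BK = [0.0000 -0.3292; 0.0000 -0.9101]
AᵀP(A−BK) = [0.0000 0.0000; 0.0000 1.2974]
P' = Q + AᵀP(A−BK) = [2.5000 4.5000; 4.5000 10.2974]
tr(P') = 12.7974


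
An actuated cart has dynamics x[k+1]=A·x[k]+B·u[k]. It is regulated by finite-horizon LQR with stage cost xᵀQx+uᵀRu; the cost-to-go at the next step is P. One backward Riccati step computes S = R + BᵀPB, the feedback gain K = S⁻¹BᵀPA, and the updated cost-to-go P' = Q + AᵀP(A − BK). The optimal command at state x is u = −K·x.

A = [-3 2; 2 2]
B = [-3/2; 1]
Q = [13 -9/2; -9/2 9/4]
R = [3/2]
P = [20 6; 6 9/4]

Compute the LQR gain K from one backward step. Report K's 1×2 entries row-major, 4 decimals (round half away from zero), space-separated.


1.9024 -2.0000

BᵀP = [-24.0000 -6.7500]
S = R + BᵀPB = [3/2] + [29.2500] = [30.7500]
BᵀPA = [58.5000 -61.5000]
K = S⁻¹·BᵀPA = [1.9024 -2.0000]
A−BK = [-0.1463 -1.0000; 0.0976 4.0000]
AᵀP(A−BK) = [5.7073 -6.0000; -6.0000 14.0000]
P' = Q + AᵀP(A−BK) = [18.7073 -10.5000; -10.5000 16.2500]
tr(P') = 34.9573


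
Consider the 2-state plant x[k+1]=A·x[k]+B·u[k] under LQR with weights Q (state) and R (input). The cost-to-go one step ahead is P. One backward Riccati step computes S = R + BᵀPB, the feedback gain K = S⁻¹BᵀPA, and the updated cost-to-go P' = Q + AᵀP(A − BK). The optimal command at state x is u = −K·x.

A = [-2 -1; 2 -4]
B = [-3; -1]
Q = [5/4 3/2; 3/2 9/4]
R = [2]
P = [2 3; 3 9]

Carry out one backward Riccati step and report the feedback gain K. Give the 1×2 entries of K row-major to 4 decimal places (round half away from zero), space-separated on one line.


BᵀP = [-9.0000 -18.0000]
S = R + BᵀPB = [2] + [45.0000] = [47.0000]
BᵀPA = [-18.0000 81.0000]
K = S⁻¹·BᵀPA = [-0.3830 1.7234]
A−BK = [-3.1489 4.1702; 1.6170 -2.2766]
AᵀP(A−BK) = [13.1064 -18.9787; -18.9787 30.4043]
P' = Q + AᵀP(A−BK) = [14.3564 -17.4787; -17.4787 32.6543]
tr(P') = 47.0106

-0.3830 1.7234


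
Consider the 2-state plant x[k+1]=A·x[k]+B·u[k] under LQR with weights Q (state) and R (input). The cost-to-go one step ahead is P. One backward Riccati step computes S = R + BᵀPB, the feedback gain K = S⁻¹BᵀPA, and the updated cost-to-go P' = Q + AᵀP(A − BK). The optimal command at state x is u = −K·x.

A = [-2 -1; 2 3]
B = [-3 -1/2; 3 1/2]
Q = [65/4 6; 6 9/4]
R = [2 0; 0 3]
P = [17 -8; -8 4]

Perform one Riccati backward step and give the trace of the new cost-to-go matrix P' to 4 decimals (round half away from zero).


BᵀP = [-75.0000 36.0000; -12.5000 6.0000]
S = R + BᵀPB = [2 0; 0 3] + [333.0000 55.5000; 55.5000 9.2500] = [335.0000 55.5000; 55.5000 12.2500]
BᵀPA = [222.0000 183.0000; 37.0000 30.5000]
K = S⁻¹·BᵀPA = [0.6507 0.5364; 0.0723 0.0596]
A−BK = [-0.0117 0.6390; 0.0117 1.3610]
AᵀP(A−BK) = [0.8676 0.7152; 0.7152 1.0220]
P' = Q + AᵀP(A−BK) = [17.1176 6.7152; 6.7152 3.2720]
tr(P') = 20.3896

20.3896


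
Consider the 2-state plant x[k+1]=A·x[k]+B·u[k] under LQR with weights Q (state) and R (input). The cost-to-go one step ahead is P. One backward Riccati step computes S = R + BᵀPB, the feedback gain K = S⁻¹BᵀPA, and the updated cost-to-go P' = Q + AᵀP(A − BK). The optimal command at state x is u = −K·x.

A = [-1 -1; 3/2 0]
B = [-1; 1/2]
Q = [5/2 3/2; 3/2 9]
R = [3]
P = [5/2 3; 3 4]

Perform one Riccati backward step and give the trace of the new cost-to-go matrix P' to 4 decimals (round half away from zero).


16.1429

BᵀP = [-1.0000 -1.0000]
S = R + BᵀPB = [3] + [0.5000] = [3.5000]
BᵀPA = [-0.5000 1.0000]
K = S⁻¹·BᵀPA = [-0.1429 0.2857]
A−BK = [-1.1429 -0.7143; 1.5714 -0.1429]
AᵀP(A−BK) = [2.4286 -1.8571; -1.8571 2.2143]
P' = Q + AᵀP(A−BK) = [4.9286 -0.3571; -0.3571 11.2143]
tr(P') = 16.1429


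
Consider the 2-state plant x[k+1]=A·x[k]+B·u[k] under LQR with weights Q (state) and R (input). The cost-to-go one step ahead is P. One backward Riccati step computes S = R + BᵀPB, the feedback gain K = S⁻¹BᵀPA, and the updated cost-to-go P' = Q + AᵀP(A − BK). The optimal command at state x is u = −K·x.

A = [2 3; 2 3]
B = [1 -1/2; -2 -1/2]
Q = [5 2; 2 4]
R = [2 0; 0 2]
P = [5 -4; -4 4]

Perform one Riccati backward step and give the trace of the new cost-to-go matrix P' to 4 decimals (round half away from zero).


BᵀP = [13.0000 -12.0000; -0.5000 0.0000]
S = R + BᵀPB = [2 0; 0 2] + [37.0000 -0.5000; -0.5000 0.2500] = [39.0000 -0.5000; -0.5000 2.2500]
BᵀPA = [2.0000 3.0000; -1.0000 -1.5000]
K = S⁻¹·BᵀPA = [0.0457 0.0686; -0.4343 -0.6514]
A−BK = [1.7371 2.6057; 1.8743 2.8114]
AᵀP(A−BK) = [3.4743 5.2114; 5.2114 7.8171]
P' = Q + AᵀP(A−BK) = [8.4743 7.2114; 7.2114 11.8171]
tr(P') = 20.2914

20.2914


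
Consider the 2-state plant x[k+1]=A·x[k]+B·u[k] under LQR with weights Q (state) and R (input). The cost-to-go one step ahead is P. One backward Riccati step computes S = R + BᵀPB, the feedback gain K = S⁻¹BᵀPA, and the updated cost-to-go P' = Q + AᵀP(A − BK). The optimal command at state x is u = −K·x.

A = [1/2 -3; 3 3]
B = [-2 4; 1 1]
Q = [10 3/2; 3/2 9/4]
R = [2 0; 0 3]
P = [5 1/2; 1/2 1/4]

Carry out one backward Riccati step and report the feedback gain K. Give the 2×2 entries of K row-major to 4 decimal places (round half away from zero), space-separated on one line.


BᵀP = [-9.5000 -0.7500; 20.5000 2.2500]
S = R + BᵀPB = [2 0; 0 3] + [18.2500 -38.7500; -38.7500 84.2500] = [20.2500 -38.7500; -38.7500 87.2500]
BᵀPA = [-7.0000 26.2500; 17.0000 -54.7500]
K = S⁻¹·BᵀPA = [0.1810 0.6362; 0.2752 -0.3450]
A−BK = [-0.2389 -0.3478; 2.5438 2.7088]
AᵀP(A−BK) = [1.5881 1.3176; 1.3176 2.6635]
P' = Q + AᵀP(A−BK) = [11.5881 2.8176; 2.8176 4.9135]
tr(P') = 16.5016

0.1810 0.6362 0.2752 -0.3450


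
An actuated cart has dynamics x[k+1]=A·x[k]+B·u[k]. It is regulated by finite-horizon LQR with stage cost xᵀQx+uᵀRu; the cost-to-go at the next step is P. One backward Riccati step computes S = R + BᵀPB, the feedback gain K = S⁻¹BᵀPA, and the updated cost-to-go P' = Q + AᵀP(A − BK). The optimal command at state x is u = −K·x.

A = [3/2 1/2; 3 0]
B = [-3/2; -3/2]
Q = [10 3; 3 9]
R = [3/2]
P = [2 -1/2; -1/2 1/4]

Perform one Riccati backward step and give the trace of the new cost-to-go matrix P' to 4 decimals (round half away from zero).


BᵀP = [-2.2500 0.3750]
S = R + BᵀPB = [3/2] + [2.8125] = [4.3125]
BᵀPA = [-2.2500 -1.1250]
K = S⁻¹·BᵀPA = [-0.5217 -0.2609]
A−BK = [0.7174 0.1087; 2.2174 -0.3913]
AᵀP(A−BK) = [1.0761 0.1630; 0.1630 0.2065]
P' = Q + AᵀP(A−BK) = [11.0761 3.1630; 3.1630 9.2065]
tr(P') = 20.2826

20.2826


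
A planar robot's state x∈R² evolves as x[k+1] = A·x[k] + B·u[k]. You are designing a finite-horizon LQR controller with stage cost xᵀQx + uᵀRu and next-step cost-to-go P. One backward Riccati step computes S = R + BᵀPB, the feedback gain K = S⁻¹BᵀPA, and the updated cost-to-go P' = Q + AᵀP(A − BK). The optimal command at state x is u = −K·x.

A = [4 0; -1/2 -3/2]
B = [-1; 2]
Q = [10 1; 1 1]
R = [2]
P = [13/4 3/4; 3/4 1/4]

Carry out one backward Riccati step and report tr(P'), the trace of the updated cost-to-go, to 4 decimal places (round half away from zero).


BᵀP = [-1.7500 -0.2500]
S = R + BᵀPB = [2] + [1.2500] = [3.2500]
BᵀPA = [-6.8750 0.3750]
K = S⁻¹·BᵀPA = [-2.1154 0.1154]
A−BK = [1.8846 0.1154; 3.7308 -1.7308]
AᵀP(A−BK) = [34.5192 -3.5192; -3.5192 0.5192]
P' = Q + AᵀP(A−BK) = [44.5192 -2.5192; -2.5192 1.5192]
tr(P') = 46.0385

46.0385


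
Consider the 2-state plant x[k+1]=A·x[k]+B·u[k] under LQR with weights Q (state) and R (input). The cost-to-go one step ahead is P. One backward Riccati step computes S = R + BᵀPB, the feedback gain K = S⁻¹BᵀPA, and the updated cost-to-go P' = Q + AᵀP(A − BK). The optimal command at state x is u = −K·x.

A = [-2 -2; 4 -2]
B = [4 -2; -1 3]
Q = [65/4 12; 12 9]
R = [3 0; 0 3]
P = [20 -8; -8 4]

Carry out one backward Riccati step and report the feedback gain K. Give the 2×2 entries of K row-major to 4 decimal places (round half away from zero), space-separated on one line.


BᵀP = [88.0000 -36.0000; -64.0000 28.0000]
S = R + BᵀPB = [3 0; 0 3] + [388.0000 -284.0000; -284.0000 212.0000] = [391.0000 -284.0000; -284.0000 215.0000]
BᵀPA = [-320.0000 -104.0000; 240.0000 72.0000]
K = S⁻¹·BᵀPA = [-0.1877 -0.5609; 0.8683 -0.4060]
A−BK = [0.4875 -0.5685; 1.2074 -1.3429]
AᵀP(A−BK) = [3.5342 -2.0417; -2.0417 2.9006]
P' = Q + AᵀP(A−BK) = [19.7842 9.9583; 9.9583 11.9006]
tr(P') = 31.6847

-0.1877 -0.5609 0.8683 -0.4060


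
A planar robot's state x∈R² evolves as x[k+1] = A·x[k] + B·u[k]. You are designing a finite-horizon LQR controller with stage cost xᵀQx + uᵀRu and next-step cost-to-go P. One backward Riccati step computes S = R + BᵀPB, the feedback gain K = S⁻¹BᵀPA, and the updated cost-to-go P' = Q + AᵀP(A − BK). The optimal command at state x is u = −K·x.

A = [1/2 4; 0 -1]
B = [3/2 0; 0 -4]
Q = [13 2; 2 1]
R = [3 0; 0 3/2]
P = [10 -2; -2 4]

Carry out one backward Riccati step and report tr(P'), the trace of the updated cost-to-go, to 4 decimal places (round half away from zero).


BᵀP = [15.0000 -3.0000; 8.0000 -16.0000]
S = R + BᵀPB = [3 0; 0 3/2] + [22.5000 12.0000; 12.0000 64.0000] = [25.5000 12.0000; 12.0000 65.5000]
BᵀPA = [7.5000 63.0000; 4.0000 48.0000]
K = S⁻¹·BᵀPA = [0.2904 2.3263; 0.0079 0.3066]
A−BK = [0.0644 0.5106; 0.0314 0.2265]
AᵀP(A−BK) = [0.2904 2.3263; 2.3263 18.7253]
P' = Q + AᵀP(A−BK) = [13.2904 4.3263; 4.3263 19.7253]
tr(P') = 33.0157

33.0157


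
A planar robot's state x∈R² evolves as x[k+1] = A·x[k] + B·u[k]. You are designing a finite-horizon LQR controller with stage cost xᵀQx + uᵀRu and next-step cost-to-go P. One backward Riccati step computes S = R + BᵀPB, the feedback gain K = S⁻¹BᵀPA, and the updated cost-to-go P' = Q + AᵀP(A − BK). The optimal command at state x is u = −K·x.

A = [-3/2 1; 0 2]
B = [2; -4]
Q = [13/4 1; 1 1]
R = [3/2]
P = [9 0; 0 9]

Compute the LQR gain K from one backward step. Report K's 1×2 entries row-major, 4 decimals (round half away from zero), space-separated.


BᵀP = [18.0000 -36.0000]
S = R + BᵀPB = [3/2] + [180.0000] = [181.5000]
BᵀPA = [-27.0000 -54.0000]
K = S⁻¹·BᵀPA = [-0.1488 -0.2975]
A−BK = [-1.2025 1.5950; -0.5950 0.8099]
AᵀP(A−BK) = [16.2335 -21.5331; -21.5331 28.9339]
P' = Q + AᵀP(A−BK) = [19.4835 -20.5331; -20.5331 29.9339]
tr(P') = 49.4174

-0.1488 -0.2975
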